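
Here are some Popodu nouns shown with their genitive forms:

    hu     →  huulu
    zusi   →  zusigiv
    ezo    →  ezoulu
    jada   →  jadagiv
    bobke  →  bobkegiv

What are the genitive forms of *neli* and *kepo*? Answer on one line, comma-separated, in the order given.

neligiv, kepoulu

The suffix is conditioned by the last vowel: -ulu when the last vowel of the stem is a rounded vowel (*hu*, *ezo*); -giv when the last vowel of the stem is an unrounded vowel (*zusi*, *jada*, *bobke*).
The last vowel of *neli* is /i/, which is an unrounded vowel, so the suffix is -giv, giving *neligiv*.
Since the last vowel of *kepo* is /o/ (a rounded vowel), it takes -ulu, giving *kepoulu*.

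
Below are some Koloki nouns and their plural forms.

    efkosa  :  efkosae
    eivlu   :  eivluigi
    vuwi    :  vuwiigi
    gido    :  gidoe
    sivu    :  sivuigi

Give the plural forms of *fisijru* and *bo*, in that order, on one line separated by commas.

fisijruigi, boe

The alternation tracks the last vowel of the stem — -igi when the last vowel of the stem is a high vowel (*eivlu*, *vuwi*, *sivu*); -e when the last vowel of the stem is a non-high vowel (*efkosa*, *gido*).
*fisijru* — last vowel /u/ (a high vowel) → -igi → *fisijruigi*.
Since the last vowel of *bo* is /o/ (a non-high vowel), it takes -e, giving *boe*.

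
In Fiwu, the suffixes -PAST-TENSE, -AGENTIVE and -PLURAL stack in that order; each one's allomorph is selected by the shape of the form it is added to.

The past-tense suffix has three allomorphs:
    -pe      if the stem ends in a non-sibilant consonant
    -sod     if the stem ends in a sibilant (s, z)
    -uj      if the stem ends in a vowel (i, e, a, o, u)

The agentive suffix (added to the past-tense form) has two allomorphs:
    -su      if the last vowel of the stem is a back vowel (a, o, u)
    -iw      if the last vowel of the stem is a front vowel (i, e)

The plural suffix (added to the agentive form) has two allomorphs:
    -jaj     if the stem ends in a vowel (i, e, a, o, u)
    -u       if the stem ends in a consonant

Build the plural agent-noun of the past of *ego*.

egoujsujaj

*ego*: final sound = /o/, a vowel → -uj → *egouj*.
The past-tense form *egouj*: last vowel = /u/, a back vowel → -su → *egoujsu*.
The final sound of the agentive form *egoujsu* is /u/, which is a vowel, so the plural suffix is -jaj, giving *egoujsujaj*.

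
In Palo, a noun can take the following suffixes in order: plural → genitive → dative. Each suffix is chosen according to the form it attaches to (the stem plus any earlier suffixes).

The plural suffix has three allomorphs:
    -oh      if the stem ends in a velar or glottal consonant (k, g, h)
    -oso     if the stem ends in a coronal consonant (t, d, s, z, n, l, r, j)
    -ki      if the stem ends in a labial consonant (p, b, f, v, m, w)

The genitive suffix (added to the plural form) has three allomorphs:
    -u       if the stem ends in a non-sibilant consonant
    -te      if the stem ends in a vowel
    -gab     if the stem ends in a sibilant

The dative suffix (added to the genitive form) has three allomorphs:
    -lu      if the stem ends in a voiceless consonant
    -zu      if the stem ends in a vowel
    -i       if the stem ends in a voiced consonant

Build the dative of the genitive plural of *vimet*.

vimetosotezu

The final consonant of *vimet* is /t/, which is coronal, so the plural suffix is -oso, giving *vimetoso*.
The plural form *vimetoso*: final sound = /o/, a vowel → -te → *vimetosote*.
The genitive form *vimetosote*: final sound = /e/, a vowel → -zu → *vimetosotezu*.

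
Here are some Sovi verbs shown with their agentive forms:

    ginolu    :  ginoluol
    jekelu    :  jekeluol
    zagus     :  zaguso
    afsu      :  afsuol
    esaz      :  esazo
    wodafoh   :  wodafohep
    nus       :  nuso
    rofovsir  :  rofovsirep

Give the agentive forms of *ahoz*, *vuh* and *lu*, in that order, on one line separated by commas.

The alternation tracks the final sound of the stem — -o when the stem ends in a sibilant (*zagus*, *esaz*, *nus*); -ep when the stem ends in a non-sibilant consonant (*wodafoh*, *rofovsir*); -ol when the stem ends in a vowel (*ginolu*, *jekelu*, *afsu*).
*ahoz* — final sound /z/ (a sibilant) → -o → *ahozo*.
Since the final sound of *vuh* is /h/ (a non-sibilant consonant), it takes -ep, giving *vuhep*.
*lu* — final sound /u/ (a vowel) → -ol → *luol*.

ahozo, vuhep, luol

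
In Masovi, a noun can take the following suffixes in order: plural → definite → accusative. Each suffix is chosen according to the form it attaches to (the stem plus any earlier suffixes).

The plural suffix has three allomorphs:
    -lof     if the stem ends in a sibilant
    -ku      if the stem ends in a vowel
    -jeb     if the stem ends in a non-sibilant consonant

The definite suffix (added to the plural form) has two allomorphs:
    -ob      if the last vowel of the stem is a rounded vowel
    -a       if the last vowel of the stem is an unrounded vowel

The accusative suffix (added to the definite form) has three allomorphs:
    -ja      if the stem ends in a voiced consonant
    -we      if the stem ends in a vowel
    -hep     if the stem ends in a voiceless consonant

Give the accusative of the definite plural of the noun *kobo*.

The final sound of *kobo* is /o/, which is a vowel, so the plural suffix is -ku, giving *koboku*.
Since the last vowel of the plural form *koboku* is /u/ (a rounded vowel), it takes -ob, giving *kobokuob*.
The final sound of the definite form *kobokuob* is /b/, which is a voiced consonant, so the accusative suffix is -ja, giving *kobokuobja*.

kobokuobja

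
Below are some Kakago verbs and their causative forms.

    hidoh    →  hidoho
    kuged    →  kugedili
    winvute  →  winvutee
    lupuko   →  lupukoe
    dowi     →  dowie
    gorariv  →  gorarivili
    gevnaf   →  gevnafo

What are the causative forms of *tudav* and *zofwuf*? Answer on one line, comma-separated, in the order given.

tudavili, zofwufo

The suffix is conditioned by the final sound: -o when the stem ends in a voiceless consonant (*hidoh*, *gevnaf*); -ili when the stem ends in a voiced consonant (*kuged*, *gorariv*); -e when the stem ends in a vowel (*winvute*, *lupuko*, *dowi*).
*tudav*: final sound = /v/, a voiced consonant → -ili → *tudavili*.
*zofwuf*: final sound = /f/, a voiceless consonant → -o → *zofwufo*.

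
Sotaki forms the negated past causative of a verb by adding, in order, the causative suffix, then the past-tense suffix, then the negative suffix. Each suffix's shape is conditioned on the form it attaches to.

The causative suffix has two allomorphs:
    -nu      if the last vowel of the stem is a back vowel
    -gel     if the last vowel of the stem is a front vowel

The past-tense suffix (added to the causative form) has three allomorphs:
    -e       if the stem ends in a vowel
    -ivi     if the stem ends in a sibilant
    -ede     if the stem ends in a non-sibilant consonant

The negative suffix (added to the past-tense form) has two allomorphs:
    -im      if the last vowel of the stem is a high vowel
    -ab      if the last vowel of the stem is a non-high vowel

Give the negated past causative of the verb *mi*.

*mi*: last vowel = /i/, a front vowel → -gel → *migel*.
The causative form *migel*: final sound = /l/, a non-sibilant consonant → -ede → *migelede*.
Since the last vowel of the past-tense form *migelede* is /e/ (a non-high vowel), it takes -ab, giving *migeledeab*.

migeledeab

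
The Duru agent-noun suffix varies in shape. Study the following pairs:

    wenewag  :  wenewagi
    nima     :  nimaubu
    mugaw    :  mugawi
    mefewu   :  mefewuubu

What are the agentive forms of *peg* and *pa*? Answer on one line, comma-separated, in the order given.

pegi, paubu

The suffix is conditioned by the final sound: -i when the stem ends in a consonant (*wenewag*, *mugaw*); -ubu when the stem ends in a vowel (*nima*, *mefewu*).
Since the final sound of *peg* is /g/ (a consonant), it takes -i, giving *pegi*.
The final sound of *pa* is /a/, which is a vowel, so the suffix is -ubu, giving *paubu*.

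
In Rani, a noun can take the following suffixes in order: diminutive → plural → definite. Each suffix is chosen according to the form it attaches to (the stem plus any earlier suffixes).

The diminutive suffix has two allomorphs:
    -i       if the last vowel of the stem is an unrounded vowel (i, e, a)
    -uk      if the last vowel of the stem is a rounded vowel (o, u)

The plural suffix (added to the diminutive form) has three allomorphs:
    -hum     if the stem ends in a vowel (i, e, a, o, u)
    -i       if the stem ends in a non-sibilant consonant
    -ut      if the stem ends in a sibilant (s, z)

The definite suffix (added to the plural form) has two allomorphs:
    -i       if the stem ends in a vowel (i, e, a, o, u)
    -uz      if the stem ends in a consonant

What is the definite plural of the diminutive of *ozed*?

ozedihumuz

The last vowel of *ozed* is /e/, which is an unrounded vowel, so the diminutive suffix is -i, giving *ozedi*.
Since the final sound of the diminutive form *ozedi* is /i/ (a vowel), it takes -hum, giving *ozedihum*.
The plural form *ozedihum* — final sound /m/ (a consonant) → -uz → *ozedihumuz*.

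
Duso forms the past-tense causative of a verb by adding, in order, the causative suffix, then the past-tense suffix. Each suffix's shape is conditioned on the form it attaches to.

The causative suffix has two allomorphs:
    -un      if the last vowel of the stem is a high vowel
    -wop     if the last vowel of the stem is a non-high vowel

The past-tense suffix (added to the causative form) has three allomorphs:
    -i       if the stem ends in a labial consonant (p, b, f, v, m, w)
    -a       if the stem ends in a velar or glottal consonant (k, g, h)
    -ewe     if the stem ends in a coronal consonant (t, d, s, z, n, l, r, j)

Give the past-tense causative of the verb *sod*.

The last vowel of *sod* is /o/, which is a non-high vowel, so the causative suffix is -wop, giving *sodwop*.
The causative form *sodwop*: final consonant = /p/, labial → -i → *sodwopi*.

sodwopi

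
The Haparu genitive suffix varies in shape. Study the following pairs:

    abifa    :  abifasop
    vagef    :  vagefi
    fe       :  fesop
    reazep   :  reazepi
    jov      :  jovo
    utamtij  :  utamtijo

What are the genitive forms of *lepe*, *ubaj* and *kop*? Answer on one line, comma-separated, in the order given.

lepesop, ubajo, kopi

The pattern is voicing of the final sound: -i when the stem ends in a voiceless consonant (*vagef*, *reazep*); -o when the stem ends in a voiced consonant (*jov*, *utamtij*); -sop when the stem ends in a vowel (*abifa*, *fe*).
*lepe* — final sound /e/ (a vowel) → -sop → *lepesop*.
The final sound of *ubaj* is /j/, which is a voiced consonant, so the suffix is -o, giving *ubajo*.
*kop*: final sound = /p/, a voiceless consonant → -i → *kopi*.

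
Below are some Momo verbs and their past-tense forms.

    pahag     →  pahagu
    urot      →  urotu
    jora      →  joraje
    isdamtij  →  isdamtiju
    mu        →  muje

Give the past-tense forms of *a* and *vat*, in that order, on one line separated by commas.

aje, vatu

The pattern is consonant vs. vowel: -u when the stem ends in a consonant (*pahag*, *urot*, *isdamtij*); -je when the stem ends in a vowel (*jora*, *mu*).
*a*: final sound = /a/, a vowel → -je → *aje*.
*vat*: final sound = /t/, a consonant → -u → *vatu*.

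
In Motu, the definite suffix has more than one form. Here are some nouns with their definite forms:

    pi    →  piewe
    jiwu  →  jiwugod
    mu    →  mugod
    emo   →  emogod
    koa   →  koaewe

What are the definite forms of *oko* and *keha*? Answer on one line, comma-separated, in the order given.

okogod, kehaewe

The alternation tracks the last vowel of the stem — -god when the last vowel of the stem is a rounded vowel (*jiwu*, *mu*, *emo*); -ewe when the last vowel of the stem is an unrounded vowel (*pi*, *koa*).
*oko*: last vowel = /o/, a rounded vowel → -god → *okogod*.
*keha* — last vowel /a/ (an unrounded vowel) → -ewe → *kehaewe*.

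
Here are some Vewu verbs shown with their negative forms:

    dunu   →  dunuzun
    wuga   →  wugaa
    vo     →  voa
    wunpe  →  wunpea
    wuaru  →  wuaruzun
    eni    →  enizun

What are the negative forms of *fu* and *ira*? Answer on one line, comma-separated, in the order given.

The alternation tracks the last vowel of the stem — -zun when the last vowel of the stem is a high vowel (*dunu*, *wuaru*, *eni*); -a when the last vowel of the stem is a non-high vowel (*wuga*, *vo*, *wunpe*).
The last vowel of *fu* is /u/, which is a high vowel, so the suffix is -zun, giving *fuzun*.
*ira* — last vowel /a/ (a non-high vowel) → -a → *iraa*.

fuzun, iraa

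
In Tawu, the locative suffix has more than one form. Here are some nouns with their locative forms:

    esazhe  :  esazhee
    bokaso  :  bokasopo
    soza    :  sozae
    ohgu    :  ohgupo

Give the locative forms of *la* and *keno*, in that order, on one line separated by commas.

The alternation tracks the last vowel of the stem — -po when the last vowel of the stem is a rounded vowel (*bokaso*, *ohgu*); -e when the last vowel of the stem is an unrounded vowel (*esazhe*, *soza*).
*la*: last vowel = /a/, an unrounded vowel → -e → *lae*.
The last vowel of *keno* is /o/, which is a rounded vowel, so the suffix is -po, giving *kenopo*.

lae, kenopo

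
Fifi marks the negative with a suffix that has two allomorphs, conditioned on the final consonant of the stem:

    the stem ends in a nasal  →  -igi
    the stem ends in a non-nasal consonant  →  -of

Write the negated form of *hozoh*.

hozohof

Since the final consonant of *hozoh* is /h/ (non-nasal), it takes -of, giving *hozohof*.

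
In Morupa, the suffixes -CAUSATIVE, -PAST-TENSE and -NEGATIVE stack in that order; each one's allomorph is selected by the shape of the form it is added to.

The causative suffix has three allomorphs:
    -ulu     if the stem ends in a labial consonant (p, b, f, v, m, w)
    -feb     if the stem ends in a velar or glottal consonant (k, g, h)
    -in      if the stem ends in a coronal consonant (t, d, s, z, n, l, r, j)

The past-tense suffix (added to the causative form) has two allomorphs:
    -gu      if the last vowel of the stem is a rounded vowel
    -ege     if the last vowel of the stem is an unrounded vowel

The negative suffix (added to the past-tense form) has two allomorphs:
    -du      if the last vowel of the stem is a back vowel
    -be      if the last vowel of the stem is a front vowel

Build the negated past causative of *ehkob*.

*ehkob*: final consonant = /b/, labial → -ulu → *ehkobulu*.
The last vowel of the causative form *ehkobulu* is /u/, which is a rounded vowel, so the past-tense suffix is -gu, giving *ehkobulugu*.
Since the last vowel of the past-tense form *ehkobulugu* is /u/ (a back vowel), it takes -du, giving *ehkobulugudu*.

ehkobulugudu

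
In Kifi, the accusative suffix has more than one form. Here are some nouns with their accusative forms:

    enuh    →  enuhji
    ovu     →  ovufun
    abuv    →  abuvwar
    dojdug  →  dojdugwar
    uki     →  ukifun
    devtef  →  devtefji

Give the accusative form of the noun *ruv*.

The alternation tracks the final sound of the stem — -ji when the stem ends in a voiceless consonant (*enuh*, *devtef*); -war when the stem ends in a voiced consonant (*abuv*, *dojdug*); -fun when the stem ends in a vowel (*ovu*, *uki*).
Since the final sound of *ruv* is /v/ (a voiced consonant), it takes -war, giving *ruvwar*.

ruvwar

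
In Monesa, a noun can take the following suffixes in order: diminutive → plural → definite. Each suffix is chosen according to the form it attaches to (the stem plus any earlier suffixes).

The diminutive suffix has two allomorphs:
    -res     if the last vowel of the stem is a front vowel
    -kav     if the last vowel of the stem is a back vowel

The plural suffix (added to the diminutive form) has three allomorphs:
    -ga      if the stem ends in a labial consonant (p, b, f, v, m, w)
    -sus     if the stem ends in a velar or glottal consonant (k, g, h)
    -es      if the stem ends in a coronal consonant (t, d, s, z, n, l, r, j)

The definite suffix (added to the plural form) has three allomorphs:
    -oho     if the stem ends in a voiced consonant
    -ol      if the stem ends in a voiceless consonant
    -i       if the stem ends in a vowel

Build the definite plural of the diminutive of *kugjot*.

*kugjot*: last vowel = /o/, a back vowel → -kav → *kugjotkav*.
The diminutive form *kugjotkav* — final consonant /v/ (labial) → -ga → *kugjotkavga*.
The final sound of the plural form *kugjotkavga* is /a/, which is a vowel, so the definite suffix is -i, giving *kugjotkavgai*.

kugjotkavgai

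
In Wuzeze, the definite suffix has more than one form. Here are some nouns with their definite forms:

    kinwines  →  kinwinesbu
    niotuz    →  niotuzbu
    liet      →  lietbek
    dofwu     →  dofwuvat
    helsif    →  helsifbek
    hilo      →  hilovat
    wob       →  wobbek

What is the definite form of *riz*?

The alternation tracks the final sound of the stem — -bu when the stem ends in a sibilant (*kinwines*, *niotuz*); -bek when the stem ends in a non-sibilant consonant (*liet*, *helsif*, *wob*); -vat when the stem ends in a vowel (*dofwu*, *hilo*).
*riz* — final sound /z/ (a sibilant) → -bu → *rizbu*.

rizbu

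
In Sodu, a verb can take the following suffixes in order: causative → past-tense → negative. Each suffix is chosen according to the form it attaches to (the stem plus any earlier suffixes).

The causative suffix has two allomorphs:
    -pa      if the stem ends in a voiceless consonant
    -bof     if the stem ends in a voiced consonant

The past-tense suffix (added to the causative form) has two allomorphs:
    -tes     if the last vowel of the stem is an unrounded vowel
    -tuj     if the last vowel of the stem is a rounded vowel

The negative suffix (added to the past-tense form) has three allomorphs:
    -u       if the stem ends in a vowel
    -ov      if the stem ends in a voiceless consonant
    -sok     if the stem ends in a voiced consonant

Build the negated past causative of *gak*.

gakpatesov

Since the final consonant of *gak* is /k/ (voiceless), it takes -pa, giving *gakpa*.
The causative form *gakpa*: last vowel = /a/, an unrounded vowel → -tes → *gakpates*.
The past-tense form *gakpates*: final sound = /s/, a voiceless consonant → -ov → *gakpatesov*.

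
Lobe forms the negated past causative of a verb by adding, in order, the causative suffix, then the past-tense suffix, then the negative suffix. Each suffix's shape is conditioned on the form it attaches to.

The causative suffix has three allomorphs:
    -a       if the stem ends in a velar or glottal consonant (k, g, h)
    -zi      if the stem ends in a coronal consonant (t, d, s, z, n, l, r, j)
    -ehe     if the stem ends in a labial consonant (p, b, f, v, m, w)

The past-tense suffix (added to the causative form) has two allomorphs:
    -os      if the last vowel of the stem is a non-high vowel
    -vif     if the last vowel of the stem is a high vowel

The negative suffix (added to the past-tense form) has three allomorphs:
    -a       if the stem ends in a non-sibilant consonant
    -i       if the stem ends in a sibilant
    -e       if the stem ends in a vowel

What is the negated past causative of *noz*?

Since the final consonant of *noz* is /z/ (coronal), it takes -zi, giving *nozzi*.
The causative form *nozzi* — last vowel /i/ (a high vowel) → -vif → *nozzivif*.
The past-tense form *nozzivif*: final sound = /f/, a non-sibilant consonant → -a → *nozzivifa*.

nozzivifa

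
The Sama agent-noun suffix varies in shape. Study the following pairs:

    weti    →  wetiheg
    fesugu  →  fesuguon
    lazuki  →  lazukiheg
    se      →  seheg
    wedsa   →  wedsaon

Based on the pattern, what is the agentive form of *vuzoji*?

vuzojiheg

The suffix is conditioned by the last vowel: -heg when the last vowel of the stem is a front vowel (*weti*, *lazuki*, *se*); -on when the last vowel of the stem is a back vowel (*fesugu*, *wedsa*).
*vuzoji* — last vowel /i/ (a front vowel) → -heg → *vuzojiheg*.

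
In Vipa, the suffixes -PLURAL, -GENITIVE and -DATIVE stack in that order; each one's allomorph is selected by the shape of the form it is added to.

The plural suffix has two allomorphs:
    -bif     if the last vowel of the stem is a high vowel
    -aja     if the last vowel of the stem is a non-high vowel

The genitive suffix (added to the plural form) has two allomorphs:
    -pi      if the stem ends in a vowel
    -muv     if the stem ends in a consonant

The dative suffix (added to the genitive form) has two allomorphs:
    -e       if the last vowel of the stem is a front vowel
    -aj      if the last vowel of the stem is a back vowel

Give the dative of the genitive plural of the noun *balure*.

*balure* — last vowel /e/ (a non-high vowel) → -aja → *balureaja*.
The plural form *balureaja* — final sound /a/ (a vowel) → -pi → *balureajapi*.
Since the last vowel of the genitive form *balureajapi* is /i/ (a front vowel), it takes -e, giving *balureajapie*.

balureajapie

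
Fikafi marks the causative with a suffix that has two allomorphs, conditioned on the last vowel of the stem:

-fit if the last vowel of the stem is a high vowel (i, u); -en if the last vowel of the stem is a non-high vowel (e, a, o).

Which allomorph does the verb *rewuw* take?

-fit

*rewuw* — last vowel /u/ (a high vowel) → -fit.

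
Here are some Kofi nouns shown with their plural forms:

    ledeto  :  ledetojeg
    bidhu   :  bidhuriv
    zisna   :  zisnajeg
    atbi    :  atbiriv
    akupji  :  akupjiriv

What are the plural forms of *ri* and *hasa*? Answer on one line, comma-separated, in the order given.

The pattern is height harmony: -riv when the last vowel of the stem is a high vowel (*bidhu*, *atbi*, *akupji*); -jeg when the last vowel of the stem is a non-high vowel (*ledeto*, *zisna*).
*ri* — last vowel /i/ (a high vowel) → -riv → *ririv*.
Since the last vowel of *hasa* is /a/ (a non-high vowel), it takes -jeg, giving *hasajeg*.

ririv, hasajeg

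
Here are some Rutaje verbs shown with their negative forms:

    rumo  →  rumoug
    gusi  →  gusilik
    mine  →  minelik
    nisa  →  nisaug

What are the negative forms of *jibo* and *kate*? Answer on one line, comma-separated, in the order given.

jiboug, katelik

The pattern is front/back vowel harmony: -lik when the last vowel of the stem is a front vowel (*gusi*, *mine*); -ug when the last vowel of the stem is a back vowel (*rumo*, *nisa*).
*jibo* — last vowel /o/ (a back vowel) → -ug → *jiboug*.
The last vowel of *kate* is /e/, which is a front vowel, so the suffix is -lik, giving *katelik*.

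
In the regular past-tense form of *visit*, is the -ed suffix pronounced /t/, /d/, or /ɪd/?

The stem *visit* ends in /t/ or /d/.
The -ed suffix is realized as /ɪd/ after /t, d/; as /t/ after other voiceless consonants; and as /d/ after other voiced sounds.
So -ed on *visit* is pronounced /ɪd/.

/ɪd/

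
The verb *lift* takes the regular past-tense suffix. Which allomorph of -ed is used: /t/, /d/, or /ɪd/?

The stem *lift* ends in /t/ or /d/.
The -ed suffix is realized as /ɪd/ after /t, d/; as /t/ after other voiceless consonants; and as /d/ after other voiced sounds.
So -ed on *lift* is pronounced /ɪd/.

/ɪd/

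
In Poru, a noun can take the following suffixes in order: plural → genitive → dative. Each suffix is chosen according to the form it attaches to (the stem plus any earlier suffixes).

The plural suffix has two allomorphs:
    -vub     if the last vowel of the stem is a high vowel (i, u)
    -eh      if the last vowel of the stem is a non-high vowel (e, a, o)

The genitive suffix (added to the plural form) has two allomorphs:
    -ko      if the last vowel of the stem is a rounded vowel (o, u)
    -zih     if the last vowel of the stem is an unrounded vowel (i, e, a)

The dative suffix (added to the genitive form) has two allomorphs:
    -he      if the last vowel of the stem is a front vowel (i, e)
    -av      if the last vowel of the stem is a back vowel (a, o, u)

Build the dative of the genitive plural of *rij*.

The last vowel of *rij* is /i/, which is a high vowel, so the plural suffix is -vub, giving *rijvub*.
The plural form *rijvub* — last vowel /u/ (a rounded vowel) → -ko → *rijvubko*.
Since the last vowel of the genitive form *rijvubko* is /o/ (a back vowel), it takes -av, giving *rijvubkoav*.

rijvubkoav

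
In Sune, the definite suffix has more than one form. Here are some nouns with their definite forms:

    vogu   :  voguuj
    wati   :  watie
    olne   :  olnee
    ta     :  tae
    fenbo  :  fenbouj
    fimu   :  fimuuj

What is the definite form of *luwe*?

luwee

The pattern is rounding harmony: -uj when the last vowel of the stem is a rounded vowel (*vogu*, *fenbo*, *fimu*); -e when the last vowel of the stem is an unrounded vowel (*wati*, *olne*, *ta*).
Since the last vowel of *luwe* is /e/ (an unrounded vowel), it takes -e, giving *luwee*.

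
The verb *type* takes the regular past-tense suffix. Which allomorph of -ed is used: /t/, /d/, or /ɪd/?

The stem *type* ends in a voiceless consonant other than /t/.
The -ed suffix is realized as /ɪd/ after /t, d/; as /t/ after other voiceless consonants; and as /d/ after other voiced sounds.
So -ed on *type* is pronounced /t/.

/t/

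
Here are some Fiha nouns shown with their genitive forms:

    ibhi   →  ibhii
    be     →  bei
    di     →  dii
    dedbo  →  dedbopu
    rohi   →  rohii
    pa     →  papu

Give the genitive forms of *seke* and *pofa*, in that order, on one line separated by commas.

sekei, pofapu

The alternation tracks the last vowel of the stem — -i when the last vowel of the stem is a front vowel (*ibhi*, *be*, *di*, *rohi*); -pu when the last vowel of the stem is a back vowel (*dedbo*, *pa*).
The last vowel of *seke* is /e/, which is a front vowel, so the suffix is -i, giving *sekei*.
*pofa*: last vowel = /a/, a back vowel → -pu → *pofapu*.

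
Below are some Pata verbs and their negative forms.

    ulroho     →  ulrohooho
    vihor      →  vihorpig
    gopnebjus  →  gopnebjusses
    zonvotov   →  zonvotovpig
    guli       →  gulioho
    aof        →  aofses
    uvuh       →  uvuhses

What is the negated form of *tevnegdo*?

tevnegdooho

The alternation tracks the final sound of the stem — -ses when the stem ends in a voiceless consonant (*gopnebjus*, *aof*, *uvuh*); -pig when the stem ends in a voiced consonant (*vihor*, *zonvotov*); -oho when the stem ends in a vowel (*ulroho*, *guli*).
The final sound of *tevnegdo* is /o/, which is a vowel, so the suffix is -oho, giving *tevnegdooho*.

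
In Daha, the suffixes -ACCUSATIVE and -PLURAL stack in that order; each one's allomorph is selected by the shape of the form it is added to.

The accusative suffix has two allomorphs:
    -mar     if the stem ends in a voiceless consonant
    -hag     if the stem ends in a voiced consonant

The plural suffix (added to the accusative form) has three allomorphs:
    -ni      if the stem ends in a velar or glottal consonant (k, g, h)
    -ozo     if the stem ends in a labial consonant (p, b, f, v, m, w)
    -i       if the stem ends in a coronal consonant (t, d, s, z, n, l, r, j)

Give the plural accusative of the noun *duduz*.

*duduz*: final consonant = /z/, voiced → -hag → *duduzhag*.
The accusative form *duduzhag*: final consonant = /g/, velar/glottal → -ni → *duduzhagni*.

duduzhagni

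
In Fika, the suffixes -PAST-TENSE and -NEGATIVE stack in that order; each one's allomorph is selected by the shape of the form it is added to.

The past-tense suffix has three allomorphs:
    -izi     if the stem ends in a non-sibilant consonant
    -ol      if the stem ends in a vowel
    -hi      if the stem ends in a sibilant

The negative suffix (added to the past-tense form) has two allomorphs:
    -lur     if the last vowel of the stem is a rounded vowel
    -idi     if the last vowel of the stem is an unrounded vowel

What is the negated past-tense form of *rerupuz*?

*rerupuz* — final sound /z/ (a sibilant) → -hi → *rerupuzhi*.
The past-tense form *rerupuzhi*: last vowel = /i/, an unrounded vowel → -idi → *rerupuzhiidi*.

rerupuzhiidi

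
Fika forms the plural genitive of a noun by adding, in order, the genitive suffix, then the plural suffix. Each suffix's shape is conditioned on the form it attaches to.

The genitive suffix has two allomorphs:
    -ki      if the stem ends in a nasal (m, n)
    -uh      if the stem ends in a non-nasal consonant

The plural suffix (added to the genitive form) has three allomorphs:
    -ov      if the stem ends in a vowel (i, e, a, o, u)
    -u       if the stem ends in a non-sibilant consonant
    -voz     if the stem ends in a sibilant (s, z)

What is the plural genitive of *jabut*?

jabutuhu

The final consonant of *jabut* is /t/, which is non-nasal, so the genitive suffix is -uh, giving *jabutuh*.
The genitive form *jabutuh* — final sound /h/ (a non-sibilant consonant) → -u → *jabutuhu*.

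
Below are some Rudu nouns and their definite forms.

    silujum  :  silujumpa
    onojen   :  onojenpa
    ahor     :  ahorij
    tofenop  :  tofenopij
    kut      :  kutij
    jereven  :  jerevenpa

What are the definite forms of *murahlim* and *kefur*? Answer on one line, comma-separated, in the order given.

The pattern is nasality of the final consonant: -pa when the stem ends in a nasal (*silujum*, *onojen*, *jereven*); -ij when the stem ends in a non-nasal consonant (*ahor*, *tofenop*, *kut*).
*murahlim*: final consonant = /m/, a nasal → -pa → *murahlimpa*.
Since the final consonant of *kefur* is /r/ (non-nasal), it takes -ij, giving *kefurij*.

murahlimpa, kefurij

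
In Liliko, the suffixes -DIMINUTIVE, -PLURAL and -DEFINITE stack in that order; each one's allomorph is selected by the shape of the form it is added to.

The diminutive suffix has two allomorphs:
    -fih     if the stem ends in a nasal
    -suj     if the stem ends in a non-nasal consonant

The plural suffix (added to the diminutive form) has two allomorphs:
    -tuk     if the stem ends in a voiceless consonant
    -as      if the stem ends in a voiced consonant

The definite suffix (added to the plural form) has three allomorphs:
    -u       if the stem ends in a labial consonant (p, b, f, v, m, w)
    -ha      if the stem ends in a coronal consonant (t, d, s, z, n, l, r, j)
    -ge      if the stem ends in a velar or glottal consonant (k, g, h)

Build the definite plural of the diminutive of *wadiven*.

wadivenfihtukge

Since the final consonant of *wadiven* is /n/ (a nasal), it takes -fih, giving *wadivenfih*.
The diminutive form *wadivenfih* — final consonant /h/ (voiceless) → -tuk → *wadivenfihtuk*.
Since the final consonant of the plural form *wadivenfihtuk* is /k/ (velar/glottal), it takes -ge, giving *wadivenfihtukge*.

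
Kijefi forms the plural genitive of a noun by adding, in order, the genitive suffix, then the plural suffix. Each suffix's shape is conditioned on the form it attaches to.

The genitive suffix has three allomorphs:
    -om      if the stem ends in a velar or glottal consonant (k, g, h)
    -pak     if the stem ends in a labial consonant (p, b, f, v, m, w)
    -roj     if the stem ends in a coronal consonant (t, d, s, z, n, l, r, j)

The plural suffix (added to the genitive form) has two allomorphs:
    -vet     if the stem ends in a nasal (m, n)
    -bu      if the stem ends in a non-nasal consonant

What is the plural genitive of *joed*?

joedrojbu

Since the final consonant of *joed* is /d/ (coronal), it takes -roj, giving *joedroj*.
The genitive form *joedroj* — final consonant /j/ (non-nasal) → -bu → *joedrojbu*.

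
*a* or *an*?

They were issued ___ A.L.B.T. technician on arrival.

The indefinite article is chosen by the initial *sound* of the following word, not its spelling.
The initialism *A.L.B.T.* is read letter by letter; the first letter, A, is pronounced /eɪ/, which begins with a vowel sound.
So the article is *an*: They were issued an A.L.B.T. technician on arrival.

an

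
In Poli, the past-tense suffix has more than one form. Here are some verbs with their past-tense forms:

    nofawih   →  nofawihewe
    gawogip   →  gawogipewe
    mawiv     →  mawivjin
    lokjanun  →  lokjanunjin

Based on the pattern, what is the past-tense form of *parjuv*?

parjuvjin

The suffix is conditioned by the final consonant: -ewe when the stem ends in a voiceless consonant (*nofawih*, *gawogip*); -jin when the stem ends in a voiced consonant (*mawiv*, *lokjanun*).
*parjuv*: final consonant = /v/, voiced → -jin → *parjuvjin*.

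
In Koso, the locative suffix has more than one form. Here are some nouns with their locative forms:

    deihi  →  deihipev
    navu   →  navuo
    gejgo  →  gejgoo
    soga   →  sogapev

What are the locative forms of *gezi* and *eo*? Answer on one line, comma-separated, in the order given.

gezipev, eoo

The alternation tracks the last vowel of the stem — -o when the last vowel of the stem is a rounded vowel (*navu*, *gejgo*); -pev when the last vowel of the stem is an unrounded vowel (*deihi*, *soga*).
*gezi* — last vowel /i/ (an unrounded vowel) → -pev → *gezipev*.
*eo* — last vowel /o/ (a rounded vowel) → -o → *eoo*.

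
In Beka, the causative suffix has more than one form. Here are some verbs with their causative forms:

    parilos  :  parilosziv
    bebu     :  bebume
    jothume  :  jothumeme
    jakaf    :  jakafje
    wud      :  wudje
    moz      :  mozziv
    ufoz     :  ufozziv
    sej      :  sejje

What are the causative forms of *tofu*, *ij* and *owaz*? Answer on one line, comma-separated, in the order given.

The alternation tracks the final sound of the stem — -ziv when the stem ends in a sibilant (*parilos*, *moz*, *ufoz*); -je when the stem ends in a non-sibilant consonant (*jakaf*, *wud*, *sej*); -me when the stem ends in a vowel (*bebu*, *jothume*).
*tofu*: final sound = /u/, a vowel → -me → *tofume*.
Since the final sound of *ij* is /j/ (a non-sibilant consonant), it takes -je, giving *ijje*.
*owaz*: final sound = /z/, a sibilant → -ziv → *owazziv*.

tofume, ijje, owazziv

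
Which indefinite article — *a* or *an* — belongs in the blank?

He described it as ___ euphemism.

a

The indefinite article is chosen by the initial *sound* of the following word, not its spelling.
*euphemism* begins with the sound /juː/ (eu pronounced /juː/) — a consonant sound.
So the article is *a*: He described it as a euphemism.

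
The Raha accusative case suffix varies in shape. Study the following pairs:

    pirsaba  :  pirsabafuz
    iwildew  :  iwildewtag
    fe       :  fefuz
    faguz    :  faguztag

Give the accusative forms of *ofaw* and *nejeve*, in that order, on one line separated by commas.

ofawtag, nejevefuz

Looking at the final sound of each stem: -tag when the stem ends in a consonant (*iwildew*, *faguz*); -fuz when the stem ends in a vowel (*pirsaba*, *fe*).
Since the final sound of *ofaw* is /w/ (a consonant), it takes -tag, giving *ofawtag*.
The final sound of *nejeve* is /e/, which is a vowel, so the suffix is -fuz, giving *nejevefuz*.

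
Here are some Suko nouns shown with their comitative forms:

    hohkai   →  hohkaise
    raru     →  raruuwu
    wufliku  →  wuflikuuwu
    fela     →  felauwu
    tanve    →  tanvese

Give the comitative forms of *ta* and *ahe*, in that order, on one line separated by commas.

Looking at the last vowel of each stem: -se when the last vowel of the stem is a front vowel (*hohkai*, *tanve*); -uwu when the last vowel of the stem is a back vowel (*raru*, *wufliku*, *fela*).
The last vowel of *ta* is /a/, which is a back vowel, so the suffix is -uwu, giving *tauwu*.
*ahe* — last vowel /e/ (a front vowel) → -se → *ahese*.

tauwu, ahese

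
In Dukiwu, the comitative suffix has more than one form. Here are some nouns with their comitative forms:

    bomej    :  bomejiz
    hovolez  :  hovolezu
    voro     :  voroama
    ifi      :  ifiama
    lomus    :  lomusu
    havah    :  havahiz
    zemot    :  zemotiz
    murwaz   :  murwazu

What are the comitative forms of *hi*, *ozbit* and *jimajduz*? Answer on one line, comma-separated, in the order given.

The pattern is sibilance of the final sound: -u when the stem ends in a sibilant (*hovolez*, *lomus*, *murwaz*); -iz when the stem ends in a non-sibilant consonant (*bomej*, *havah*, *zemot*); -ama when the stem ends in a vowel (*voro*, *ifi*).
Since the final sound of *hi* is /i/ (a vowel), it takes -ama, giving *hiama*.
*ozbit*: final sound = /t/, a non-sibilant consonant → -iz → *ozbitiz*.
Since the final sound of *jimajduz* is /z/ (a sibilant), it takes -u, giving *jimajduzu*.

hiama, ozbitiz, jimajduzu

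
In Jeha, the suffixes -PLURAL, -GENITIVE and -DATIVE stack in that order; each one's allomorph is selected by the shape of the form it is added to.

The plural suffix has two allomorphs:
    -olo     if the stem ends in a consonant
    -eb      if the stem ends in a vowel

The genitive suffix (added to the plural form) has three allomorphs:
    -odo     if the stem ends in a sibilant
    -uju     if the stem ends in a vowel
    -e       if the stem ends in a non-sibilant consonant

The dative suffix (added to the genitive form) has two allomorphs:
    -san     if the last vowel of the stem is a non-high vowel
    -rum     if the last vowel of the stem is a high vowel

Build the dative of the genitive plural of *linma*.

Since the final sound of *linma* is /a/ (a vowel), it takes -eb, giving *linmaeb*.
The plural form *linmaeb* — final sound /b/ (a non-sibilant consonant) → -e → *linmaebe*.
The last vowel of the genitive form *linmaebe* is /e/, which is a non-high vowel, so the dative suffix is -san, giving *linmaebesan*.

linmaebesan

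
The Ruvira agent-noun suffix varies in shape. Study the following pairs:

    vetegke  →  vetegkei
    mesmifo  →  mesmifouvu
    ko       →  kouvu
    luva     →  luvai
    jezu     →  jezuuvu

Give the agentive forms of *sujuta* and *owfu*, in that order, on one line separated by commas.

sujutai, owfuuvu

The alternation tracks the last vowel of the stem — -uvu when the last vowel of the stem is a rounded vowel (*mesmifo*, *ko*, *jezu*); -i when the last vowel of the stem is an unrounded vowel (*vetegke*, *luva*).
The last vowel of *sujuta* is /a/, which is an unrounded vowel, so the suffix is -i, giving *sujutai*.
Since the last vowel of *owfu* is /u/ (a rounded vowel), it takes -uvu, giving *owfuuvu*.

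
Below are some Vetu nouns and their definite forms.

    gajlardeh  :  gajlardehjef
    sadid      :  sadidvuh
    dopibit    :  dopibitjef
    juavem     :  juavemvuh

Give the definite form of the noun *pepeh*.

The alternation tracks the final consonant of the stem — -jef when the stem ends in a voiceless consonant (*gajlardeh*, *dopibit*); -vuh when the stem ends in a voiced consonant (*sadid*, *juavem*).
The final consonant of *pepeh* is /h/, which is voiceless, so the suffix is -jef, giving *pepehjef*.

pepehjef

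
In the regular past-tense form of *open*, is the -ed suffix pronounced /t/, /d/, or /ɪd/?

The stem *open* ends in a voiced sound other than /d/.
The -ed suffix is realized as /ɪd/ after /t, d/; as /t/ after other voiceless consonants; and as /d/ after other voiced sounds.
So -ed on *open* is pronounced /d/.

/d/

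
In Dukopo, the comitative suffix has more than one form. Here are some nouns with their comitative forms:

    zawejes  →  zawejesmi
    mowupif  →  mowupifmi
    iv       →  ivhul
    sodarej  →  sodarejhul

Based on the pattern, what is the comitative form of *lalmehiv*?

lalmehivhul

The suffix is conditioned by the final consonant: -mi when the stem ends in a voiceless consonant (*zawejes*, *mowupif*); -hul when the stem ends in a voiced consonant (*iv*, *sodarej*).
*lalmehiv* — final consonant /v/ (voiced) → -hul → *lalmehivhul*.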